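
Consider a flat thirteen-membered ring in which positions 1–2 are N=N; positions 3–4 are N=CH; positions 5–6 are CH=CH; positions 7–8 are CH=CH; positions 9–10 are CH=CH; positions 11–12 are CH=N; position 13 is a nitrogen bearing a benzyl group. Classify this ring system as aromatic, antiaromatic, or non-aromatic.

Aromatic

Check conjugation: each doubly-bonded ring atom is sp² with one p-orbital electron; each sp² =N– keeps its lone pair in-plane and puts one electron into the π system; the pyrrole-type nitrogen donates its lone pair from the p orbital — every position has a p orbital, so the cyclic π system is continuous.
π-electron count: 6 × 2 = 12 from the double-bond units + 2 from the N(benzyl) atom = 14.
With 14 π electrons (n = 3), the Hückel 4n+2 condition holds.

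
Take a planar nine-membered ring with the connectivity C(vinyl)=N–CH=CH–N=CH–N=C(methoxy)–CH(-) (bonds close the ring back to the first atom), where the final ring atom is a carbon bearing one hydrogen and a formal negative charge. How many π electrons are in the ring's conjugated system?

10

The p orbitals form a continuous loop: the double-bond atoms are sp², each contributing one p electron; each =N– nitrogen is pyridine-type (lone pair in the sp² plane, one electron in the p orbital); the carbanion's lone pair occupies the p orbital. The ring is fully conjugated.
Counting π electrons: 4 × 2 = 8 from the double-bond units + 2 from the CH(-) atom = 10.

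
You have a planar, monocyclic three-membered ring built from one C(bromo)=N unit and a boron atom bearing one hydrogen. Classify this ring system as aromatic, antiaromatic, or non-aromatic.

Aromatic

All ring atoms are sp² and supply a p orbital to the ring (the double-bond atoms are sp², each contributing one p electron; each sp² =N– keeps its lone pair in-plane and puts one electron into the π system; the boron has an empty p orbital); the conjugation is uninterrupted.
Tallying contributions gives 1 × 2 = 2 from the double-bond unit + 0 from the BH atom = 2.
That gives a 4n+2 count (2, n = 0).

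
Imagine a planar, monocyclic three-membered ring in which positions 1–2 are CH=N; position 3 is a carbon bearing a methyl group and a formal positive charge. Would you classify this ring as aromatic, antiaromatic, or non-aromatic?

Every ring atom contributes a p orbital perpendicular to the ring (each doubly-bonded ring atom is sp² with one p-orbital electron; each =N– nitrogen is pyridine-type (lone pair in the sp² plane, one electron in the p orbital); the carbocation has an empty p orbital), so the π system is cyclic and fully conjugated.
Adding the contributions, 1 × 2 = 2 from the double-bond unit + 0 from the C(methyl)(+) atom = 2.
2 = 4(0) + 2, which satisfies Hückel's 4n+2 rule.

Aromatic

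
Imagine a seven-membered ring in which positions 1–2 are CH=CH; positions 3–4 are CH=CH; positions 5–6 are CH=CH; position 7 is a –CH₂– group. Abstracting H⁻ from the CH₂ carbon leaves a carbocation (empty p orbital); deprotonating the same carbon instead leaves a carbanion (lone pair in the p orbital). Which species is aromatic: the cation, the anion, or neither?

In either ion the ring is fully conjugated: every atom, including the new sp² carbon, supplies a p orbital.
Cation: 3 × 2 + 0 = 6 π electrons → 4(1)+2, aromatic.
Anion: 3 × 2 + 2 = 8 π electrons → 4(2), antiaromatic.

The cation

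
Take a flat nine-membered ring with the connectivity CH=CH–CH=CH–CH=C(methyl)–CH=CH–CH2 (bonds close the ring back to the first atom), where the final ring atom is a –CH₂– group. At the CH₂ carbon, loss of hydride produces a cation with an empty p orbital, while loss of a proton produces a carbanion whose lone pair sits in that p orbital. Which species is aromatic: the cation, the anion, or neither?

Both ions have a continuous loop of p orbitals — each ring atom is sp².
Cation: 4 × 2 + 0 = 8 π electrons → 4(2), antiaromatic.
Anion: 4 × 2 + 2 = 10 π electrons → 4(2)+2, aromatic.

The anion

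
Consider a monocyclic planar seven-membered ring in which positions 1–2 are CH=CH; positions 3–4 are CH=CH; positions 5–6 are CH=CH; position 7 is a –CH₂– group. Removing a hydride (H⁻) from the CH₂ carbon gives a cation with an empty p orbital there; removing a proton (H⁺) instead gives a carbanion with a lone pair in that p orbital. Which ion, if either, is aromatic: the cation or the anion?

Once that carbon is sp², every ring atom has a p orbital and both ions are fully conjugated.
Cation: 3 × 2 + 0 = 6 π electrons → 4(1)+2, aromatic.
Anion: 3 × 2 + 2 = 8 π electrons → 4(2), antiaromatic.

The cation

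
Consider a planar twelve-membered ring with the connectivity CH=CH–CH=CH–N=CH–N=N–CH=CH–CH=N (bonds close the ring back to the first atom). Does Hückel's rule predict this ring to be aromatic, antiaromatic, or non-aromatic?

The p orbitals form a continuous loop: the double-bond atoms are sp², each contributing one p electron; the doubly-bonded nitrogens are pyridine-type — their lone pairs lie in the ring plane, leaving one electron in the p orbital. The ring is fully conjugated.
Tallying contributions gives 6 × 2 = 12 from the 6 double-bond units.
12 is a 4n count (n = 3), so the planar conjugated ring is antiaromatic.

Antiaromatic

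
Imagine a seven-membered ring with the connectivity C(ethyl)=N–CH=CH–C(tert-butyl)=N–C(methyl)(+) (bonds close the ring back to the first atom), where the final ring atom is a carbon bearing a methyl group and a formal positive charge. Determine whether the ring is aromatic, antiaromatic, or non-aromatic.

The p orbitals form a continuous loop: the double-bond atoms are sp², each contributing one p electron; each =N– nitrogen is pyridine-type (lone pair in the sp² plane, one electron in the p orbital); the carbocation has an empty p orbital. The ring is fully conjugated.
Adding the contributions, 3 × 2 = 6 from the double-bond units + 0 from the C(methyl)(+) atom = 6.
That gives a 4n+2 count (6, n = 1).

Aromatic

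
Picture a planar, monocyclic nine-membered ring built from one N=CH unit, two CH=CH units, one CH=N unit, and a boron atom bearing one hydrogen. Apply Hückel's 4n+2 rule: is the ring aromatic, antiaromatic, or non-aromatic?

All ring atoms are sp² and supply a p orbital to the ring (every atom in a ring double bond is sp² and brings one electron to the p orbital; each =N– nitrogen is pyridine-type (lone pair in the sp² plane, one electron in the p orbital); the boron has an empty p orbital); the conjugation is uninterrupted.
Adding the contributions, 4 × 2 = 8 from the double-bond units + 0 from the BH atom = 8.
8 = 4(2); a planar, fully conjugated 4n system is antiaromatic.

Antiaromatic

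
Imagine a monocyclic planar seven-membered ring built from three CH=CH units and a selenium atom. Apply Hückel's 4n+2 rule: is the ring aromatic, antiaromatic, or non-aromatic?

The p orbitals form a continuous loop: the double-bond atoms are sp², each contributing one p electron; the selenium donates one lone pair from its p orbital. The ring is fully conjugated.
Tallying contributions gives 3 × 2 = 6 from the double-bond units + 2 from the Se atom = 8.
With 8 = 4·2 π electrons, Hückel's rule classifies the planar ring as antiaromatic.

Antiaromatic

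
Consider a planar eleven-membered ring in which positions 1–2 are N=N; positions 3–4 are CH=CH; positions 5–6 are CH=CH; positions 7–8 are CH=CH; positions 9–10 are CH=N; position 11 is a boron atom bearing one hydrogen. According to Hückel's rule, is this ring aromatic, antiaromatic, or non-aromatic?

The p orbitals form a continuous loop: every atom in a ring double bond is sp² and brings one electron to the p orbital; each =N– nitrogen is pyridine-type (lone pair in the sp² plane, one electron in the p orbital); the boron has an empty p orbital. The ring is fully conjugated.
Tallying contributions gives 5 × 2 = 10 from the double-bond units + 0 from the BH atom = 10.
That gives a 4n+2 count (10, n = 2).

Aromatic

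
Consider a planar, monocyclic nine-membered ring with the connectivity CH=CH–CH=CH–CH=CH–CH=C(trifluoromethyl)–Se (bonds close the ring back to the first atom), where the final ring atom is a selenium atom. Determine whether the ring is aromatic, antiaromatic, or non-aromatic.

Aromatic

All ring atoms are sp² and supply a p orbital to the ring (the double-bond atoms are sp², each contributing one p electron; the selenium donates one lone pair from its p orbital); the conjugation is uninterrupted.
Counting π electrons: 4 × 2 = 8 from the double-bond units + 2 from the Se atom = 10.
That gives a 4n+2 count (10, n = 2).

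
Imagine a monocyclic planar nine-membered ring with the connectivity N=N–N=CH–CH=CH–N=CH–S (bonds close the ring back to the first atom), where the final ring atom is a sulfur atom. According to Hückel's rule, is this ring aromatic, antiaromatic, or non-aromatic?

Aromatic

The p orbitals form a continuous loop: each doubly-bonded ring atom is sp² with one p-orbital electron; each sp² =N– keeps its lone pair in-plane and puts one electron into the π system; the sulfur donates one lone pair from its p orbital. The ring is fully conjugated.
π-electron count: 4 × 2 = 8 from the double-bond units + 2 from the S atom = 10.
Since 10 = 4·2 + 2, the ring meets the 4n+2 criterion.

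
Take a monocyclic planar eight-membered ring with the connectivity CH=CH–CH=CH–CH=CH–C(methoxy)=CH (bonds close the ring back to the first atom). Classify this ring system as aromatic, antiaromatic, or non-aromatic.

All ring atoms are sp² and supply a p orbital to the ring (every atom in a ring double bond is sp² and brings one electron to the p orbital); the conjugation is uninterrupted.
π-electron count: 4 × 2 = 8 from the 4 double-bond units.
8 is a 4n count (n = 2), so the planar conjugated ring is antiaromatic.

Antiaromatic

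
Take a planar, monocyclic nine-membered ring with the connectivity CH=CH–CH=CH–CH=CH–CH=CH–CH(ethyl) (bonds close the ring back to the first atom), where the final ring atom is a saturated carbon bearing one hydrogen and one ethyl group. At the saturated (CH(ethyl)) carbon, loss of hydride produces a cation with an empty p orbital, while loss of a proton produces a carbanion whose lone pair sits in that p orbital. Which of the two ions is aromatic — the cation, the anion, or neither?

The anion

In both ions every ring atom is sp² and contributes a p orbital, so both rings are fully conjugated.
Cation: 4 × 2 + 0 = 8 π electrons → 4(2), antiaromatic.
Anion: 4 × 2 + 2 = 10 π electrons → 4(2)+2, aromatic.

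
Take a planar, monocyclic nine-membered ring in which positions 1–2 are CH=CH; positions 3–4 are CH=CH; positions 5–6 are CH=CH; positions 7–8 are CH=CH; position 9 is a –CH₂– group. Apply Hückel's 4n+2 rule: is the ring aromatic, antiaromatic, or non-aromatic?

Non-aromatic

The CH2 position has four σ bonds — the tetrahedral CH₂ carbon is sp³ and has no p orbital in the ring π system — so the cyclic conjugation is interrupted.
Hückel's rule only applies to fully conjugated rings, so this one is simply non-aromatic.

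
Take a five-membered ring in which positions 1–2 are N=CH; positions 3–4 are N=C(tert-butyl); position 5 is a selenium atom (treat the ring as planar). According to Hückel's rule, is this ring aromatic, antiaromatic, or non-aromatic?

The p orbitals form a continuous loop: every atom in a ring double bond is sp² and brings one electron to the p orbital; each sp² =N– keeps its lone pair in-plane and puts one electron into the π system; the selenium donates one lone pair from its p orbital. The ring is fully conjugated.
Tallying contributions gives 2 × 2 = 4 from the double-bond units + 2 from the Se atom = 6.
With 6 π electrons (n = 1), the Hückel 4n+2 condition holds.

Aromatic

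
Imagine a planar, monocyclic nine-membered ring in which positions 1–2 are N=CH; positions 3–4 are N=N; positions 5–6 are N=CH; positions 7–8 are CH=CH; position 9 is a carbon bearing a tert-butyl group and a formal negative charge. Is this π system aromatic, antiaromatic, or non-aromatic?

Aromatic

Every ring atom contributes a p orbital perpendicular to the ring (every atom in a ring double bond is sp² and brings one electron to the p orbital; each =N– nitrogen is pyridine-type (lone pair in the sp² plane, one electron in the p orbital); the carbanion's lone pair occupies the p orbital), so the π system is cyclic and fully conjugated.
π-electron count: 4 × 2 = 8 from the double-bond units + 2 from the C(tert-butyl)(-) atom = 10.
With 10 π electrons (n = 2), the Hückel 4n+2 condition holds.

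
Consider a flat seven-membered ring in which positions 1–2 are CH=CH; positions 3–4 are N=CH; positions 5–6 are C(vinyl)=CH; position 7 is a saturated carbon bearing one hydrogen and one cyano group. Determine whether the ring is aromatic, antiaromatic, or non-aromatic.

Because that saturated carbon is sp³ and has no p orbital in the ring π system at the CH(cyano) position, the π system cannot extend all the way around the ring.
Hückel's rule only applies to fully conjugated rings, so this one is simply non-aromatic.

Non-aromatic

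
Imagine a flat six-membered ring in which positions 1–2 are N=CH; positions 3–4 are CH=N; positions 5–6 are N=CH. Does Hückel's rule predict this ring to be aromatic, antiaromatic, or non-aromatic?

Aromatic

All ring atoms are sp² and supply a p orbital to the ring (every atom in a ring double bond is sp² and brings one electron to the p orbital; the doubly-bonded nitrogens are pyridine-type — their lone pairs lie in the ring plane, leaving one electron in the p orbital); the conjugation is uninterrupted.
Counting π electrons: 3 × 2 = 6 from the 3 double-bond units.
Since 6 = 4·1 + 2, the ring meets the 4n+2 criterion.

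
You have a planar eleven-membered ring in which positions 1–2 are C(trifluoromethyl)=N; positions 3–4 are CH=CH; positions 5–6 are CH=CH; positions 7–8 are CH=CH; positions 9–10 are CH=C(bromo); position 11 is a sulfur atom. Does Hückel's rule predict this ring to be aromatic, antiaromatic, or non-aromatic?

Antiaromatic

All ring atoms are sp² and supply a p orbital to the ring (the double-bond atoms are sp², each contributing one p electron; each sp² =N– keeps its lone pair in-plane and puts one electron into the π system; the sulfur donates one lone pair from its p orbital); the conjugation is uninterrupted.
Counting π electrons: 5 × 2 = 10 from the double-bond units + 2 from the S atom = 12.
12 = 4(3); a planar, fully conjugated 4n system is antiaromatic.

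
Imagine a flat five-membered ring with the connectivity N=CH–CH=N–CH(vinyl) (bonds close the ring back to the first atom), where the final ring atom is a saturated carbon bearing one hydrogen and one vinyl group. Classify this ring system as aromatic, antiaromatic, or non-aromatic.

The CH(vinyl) carbon is saturated: that saturated carbon is sp³ and has no p orbital in the ring π system. Conjugation is not continuous around the ring.
Broken conjugation rules out both aromaticity and antiaromaticity.

Non-aromatic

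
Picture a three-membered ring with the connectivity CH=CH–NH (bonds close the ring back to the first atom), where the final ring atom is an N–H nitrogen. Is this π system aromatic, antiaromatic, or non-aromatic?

Antiaromatic

Check conjugation: the double-bond atoms are sp², each contributing one p electron; the pyrrole-type nitrogen donates its lone pair from the p orbital — every position has a p orbital, so the cyclic π system is continuous.
Counting π electrons: 1 × 2 = 2 from the double-bond unit + 2 from the NH atom = 4.
4 is a 4n count (n = 1), so the planar conjugated ring is antiaromatic.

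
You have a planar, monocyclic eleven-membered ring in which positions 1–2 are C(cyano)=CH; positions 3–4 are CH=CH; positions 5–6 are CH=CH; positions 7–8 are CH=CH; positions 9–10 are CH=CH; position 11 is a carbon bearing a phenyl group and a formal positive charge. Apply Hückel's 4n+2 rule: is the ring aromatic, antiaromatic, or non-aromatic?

Aromatic

Every ring atom contributes a p orbital perpendicular to the ring (the double-bond atoms are sp², each contributing one p electron; the carbocation has an empty p orbital), so the π system is cyclic and fully conjugated.
Adding the contributions, 5 × 2 = 10 from the double-bond units + 0 from the C(phenyl)(+) atom = 10.
With 10 π electrons (n = 2), the Hückel 4n+2 condition holds.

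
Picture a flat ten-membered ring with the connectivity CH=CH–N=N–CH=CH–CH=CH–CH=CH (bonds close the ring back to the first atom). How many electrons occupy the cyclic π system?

Every ring atom contributes a p orbital perpendicular to the ring (the double-bond atoms are sp², each contributing one p electron; the doubly-bonded nitrogens are pyridine-type — their lone pairs lie in the ring plane, leaving one electron in the p orbital), so the π system is cyclic and fully conjugated.
π-electron count: 5 × 2 = 10 from the 5 double-bond units.

10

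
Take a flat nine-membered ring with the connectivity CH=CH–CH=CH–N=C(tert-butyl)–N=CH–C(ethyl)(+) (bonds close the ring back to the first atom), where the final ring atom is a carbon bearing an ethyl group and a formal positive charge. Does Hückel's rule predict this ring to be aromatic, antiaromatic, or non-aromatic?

Antiaromatic

Every ring atom contributes a p orbital perpendicular to the ring (each doubly-bonded ring atom is sp² with one p-orbital electron; the doubly-bonded nitrogens are pyridine-type — their lone pairs lie in the ring plane, leaving one electron in the p orbital; the carbocation has an empty p orbital), so the π system is cyclic and fully conjugated.
Tallying contributions gives 4 × 2 = 8 from the double-bond units + 0 from the C(ethyl)(+) atom = 8.
8 is a 4n count (n = 2), so the planar conjugated ring is antiaromatic.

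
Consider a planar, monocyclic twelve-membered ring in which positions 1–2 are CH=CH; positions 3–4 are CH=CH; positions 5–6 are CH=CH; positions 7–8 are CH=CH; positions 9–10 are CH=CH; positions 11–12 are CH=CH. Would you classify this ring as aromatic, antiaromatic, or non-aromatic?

Antiaromatic

All ring atoms are sp² and supply a p orbital to the ring (every atom in a ring double bond is sp² and brings one electron to the p orbital); the conjugation is uninterrupted.
π-electron count: 6 × 2 = 12 from the 6 double-bond units.
A 4n π count (12, n = 3) in a planar conjugated ring means antiaromatic.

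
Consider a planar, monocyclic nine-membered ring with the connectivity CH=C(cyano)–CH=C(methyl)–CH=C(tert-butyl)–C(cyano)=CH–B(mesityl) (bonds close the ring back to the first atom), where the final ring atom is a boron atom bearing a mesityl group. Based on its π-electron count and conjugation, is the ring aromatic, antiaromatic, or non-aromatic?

All ring atoms are sp² and supply a p orbital to the ring (each doubly-bonded ring atom is sp² with one p-orbital electron; the boron has an empty p orbital); the conjugation is uninterrupted.
Counting π electrons: 4 × 2 = 8 from the double-bond units + 0 from the B(mesityl) atom = 8.
8 is a 4n count (n = 2), so the planar conjugated ring is antiaromatic.

Antiaromatic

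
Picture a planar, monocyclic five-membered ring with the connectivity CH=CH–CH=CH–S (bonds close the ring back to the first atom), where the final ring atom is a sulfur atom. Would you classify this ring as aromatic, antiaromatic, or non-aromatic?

The p orbitals form a continuous loop: each doubly-bonded ring atom is sp² with one p-orbital electron; the sulfur donates one lone pair from its p orbital. The ring is fully conjugated.
Adding the contributions, 2 × 2 = 4 from the double-bond units + 2 from the S atom = 6.
Since 6 = 4·1 + 2, the ring meets the 4n+2 criterion.
This is thiophene.

Aromatic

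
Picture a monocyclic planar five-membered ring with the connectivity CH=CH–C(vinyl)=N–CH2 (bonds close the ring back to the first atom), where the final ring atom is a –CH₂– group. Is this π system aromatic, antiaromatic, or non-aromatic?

Non-aromatic

At the CH2 position, the tetrahedral CH₂ carbon is sp³ and has no p orbital in the ring π system; the ring's p-orbital overlap is broken there.
A ring that is not fully conjugated cannot be aromatic or antiaromatic regardless of its π-electron count.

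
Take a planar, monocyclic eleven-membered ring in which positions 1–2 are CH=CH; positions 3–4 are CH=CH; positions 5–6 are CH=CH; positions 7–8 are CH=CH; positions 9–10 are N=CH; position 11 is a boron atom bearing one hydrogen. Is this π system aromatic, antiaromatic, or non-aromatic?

Aromatic

Check conjugation: each doubly-bonded ring atom is sp² with one p-orbital electron; each sp² =N– keeps its lone pair in-plane and puts one electron into the π system; the boron has an empty p orbital — every position has a p orbital, so the cyclic π system is continuous.
Counting π electrons: 5 × 2 = 10 from the double-bond units + 0 from the BH atom = 10.
Since 10 = 4·2 + 2, the ring meets the 4n+2 criterion.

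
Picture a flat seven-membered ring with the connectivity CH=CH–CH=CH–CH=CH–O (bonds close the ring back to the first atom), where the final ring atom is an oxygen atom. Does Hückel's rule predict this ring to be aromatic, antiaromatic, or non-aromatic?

Antiaromatic

All ring atoms are sp² and supply a p orbital to the ring (each doubly-bonded ring atom is sp² with one p-orbital electron; the oxygen donates one lone pair from its p orbital); the conjugation is uninterrupted.
π-electron count: 3 × 2 = 6 from the double-bond units + 2 from the O atom = 8.
8 = 4(2); a planar, fully conjugated 4n system is antiaromatic.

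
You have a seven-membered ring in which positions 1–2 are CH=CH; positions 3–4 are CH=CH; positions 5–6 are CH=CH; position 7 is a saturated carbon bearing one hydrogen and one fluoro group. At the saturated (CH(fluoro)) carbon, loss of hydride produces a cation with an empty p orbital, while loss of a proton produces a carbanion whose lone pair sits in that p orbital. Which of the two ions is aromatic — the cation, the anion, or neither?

The cation

In either ion the ring is fully conjugated: every atom, including the new sp² carbon, supplies a p orbital.
Cation: 3 × 2 + 0 = 6 π electrons → 4(1)+2, aromatic.
Anion: 3 × 2 + 2 = 8 π electrons → 4(2), antiaromatic.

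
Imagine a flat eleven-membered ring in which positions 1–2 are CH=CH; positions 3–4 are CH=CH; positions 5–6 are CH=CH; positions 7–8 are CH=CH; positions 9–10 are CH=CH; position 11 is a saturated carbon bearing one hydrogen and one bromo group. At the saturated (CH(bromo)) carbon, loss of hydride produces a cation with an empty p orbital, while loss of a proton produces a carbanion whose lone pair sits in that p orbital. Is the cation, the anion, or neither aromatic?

The cation

In either ion the ring is fully conjugated: every atom, including the new sp² carbon, supplies a p orbital.
Cation: 5 × 2 + 0 = 10 π electrons → 4(2)+2, aromatic.
Anion: 5 × 2 + 2 = 12 π electrons → 4(3), antiaromatic.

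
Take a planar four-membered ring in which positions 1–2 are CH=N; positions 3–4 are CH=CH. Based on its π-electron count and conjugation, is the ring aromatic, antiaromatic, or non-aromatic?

All ring atoms are sp² and supply a p orbital to the ring (each doubly-bonded ring atom is sp² with one p-orbital electron; each sp² =N– keeps its lone pair in-plane and puts one electron into the π system); the conjugation is uninterrupted.
π-electron count: 2 × 2 = 4 from the 2 double-bond units.
4 = 4(1); a planar, fully conjugated 4n system is antiaromatic.

Antiaromatic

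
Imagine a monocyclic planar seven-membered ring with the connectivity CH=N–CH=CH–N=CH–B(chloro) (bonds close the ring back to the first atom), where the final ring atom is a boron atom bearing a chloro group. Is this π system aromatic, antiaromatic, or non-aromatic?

Check conjugation: every atom in a ring double bond is sp² and brings one electron to the p orbital; each =N– nitrogen is pyridine-type (lone pair in the sp² plane, one electron in the p orbital); the boron has an empty p orbital — every position has a p orbital, so the cyclic π system is continuous.
Counting π electrons: 3 × 2 = 6 from the double-bond units + 0 from the B(chloro) atom = 6.
That gives a 4n+2 count (6, n = 1).

Aromatic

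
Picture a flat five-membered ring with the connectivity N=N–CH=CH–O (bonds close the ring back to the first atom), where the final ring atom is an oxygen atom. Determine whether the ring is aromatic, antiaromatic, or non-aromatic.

Aromatic

All ring atoms are sp² and supply a p orbital to the ring (every atom in a ring double bond is sp² and brings one electron to the p orbital; the doubly-bonded nitrogens are pyridine-type — their lone pairs lie in the ring plane, leaving one electron in the p orbital; the oxygen donates one lone pair from its p orbital); the conjugation is uninterrupted.
Tallying contributions gives 2 × 2 = 4 from the double-bond units + 2 from the O atom = 6.
With 6 π electrons (n = 1), the Hückel 4n+2 condition holds.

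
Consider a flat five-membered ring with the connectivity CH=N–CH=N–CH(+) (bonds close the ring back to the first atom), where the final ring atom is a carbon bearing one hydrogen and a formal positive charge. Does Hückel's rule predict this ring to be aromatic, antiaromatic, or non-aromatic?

Check conjugation: every atom in a ring double bond is sp² and brings one electron to the p orbital; each =N– nitrogen is pyridine-type (lone pair in the sp² plane, one electron in the p orbital); the carbocation has an empty p orbital — every position has a p orbital, so the cyclic π system is continuous.
Counting π electrons: 2 × 2 = 4 from the double-bond units + 0 from the CH(+) atom = 4.
A 4n π count (4, n = 1) in a planar conjugated ring means antiaromatic.

Antiaromatic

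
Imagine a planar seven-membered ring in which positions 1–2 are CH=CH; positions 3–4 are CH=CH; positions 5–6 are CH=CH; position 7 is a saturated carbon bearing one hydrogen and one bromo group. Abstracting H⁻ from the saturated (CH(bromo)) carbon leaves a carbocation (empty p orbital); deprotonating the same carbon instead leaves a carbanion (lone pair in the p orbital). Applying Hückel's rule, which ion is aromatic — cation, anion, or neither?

Both ions have a continuous loop of p orbitals — each ring atom is sp².
Cation: 3 × 2 + 0 = 6 π electrons → 4(1)+2, aromatic.
Anion: 3 × 2 + 2 = 8 π electrons → 4(2), antiaromatic.

The cation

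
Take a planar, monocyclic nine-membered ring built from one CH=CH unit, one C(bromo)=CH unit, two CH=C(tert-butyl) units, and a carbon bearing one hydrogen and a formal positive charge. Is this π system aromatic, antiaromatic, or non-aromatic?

Every ring atom contributes a p orbital perpendicular to the ring (the double-bond atoms are sp², each contributing one p electron; the carbocation has an empty p orbital), so the π system is cyclic and fully conjugated.
Counting π electrons: 4 × 2 = 8 from the double-bond units + 0 from the CH(+) atom = 8.
8 is a 4n count (n = 2), so the planar conjugated ring is antiaromatic.

Antiaromatic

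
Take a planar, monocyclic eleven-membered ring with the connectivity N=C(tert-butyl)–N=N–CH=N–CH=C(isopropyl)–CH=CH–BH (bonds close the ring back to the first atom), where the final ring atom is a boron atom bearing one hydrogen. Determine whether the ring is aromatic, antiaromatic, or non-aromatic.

Aromatic

Check conjugation: the double-bond atoms are sp², each contributing one p electron; each =N– nitrogen is pyridine-type (lone pair in the sp² plane, one electron in the p orbital); the boron has an empty p orbital — every position has a p orbital, so the cyclic π system is continuous.
Counting π electrons: 5 × 2 = 10 from the double-bond units + 0 from the BH atom = 10.
10 = 4(2) + 2, which satisfies Hückel's 4n+2 rule.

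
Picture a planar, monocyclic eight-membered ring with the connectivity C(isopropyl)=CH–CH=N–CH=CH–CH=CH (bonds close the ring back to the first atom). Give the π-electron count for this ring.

8

Check conjugation: every atom in a ring double bond is sp² and brings one electron to the p orbital; the doubly-bonded nitrogens are pyridine-type — their lone pairs lie in the ring plane, leaving one electron in the p orbital — every position has a p orbital, so the cyclic π system is continuous.
Tallying contributions gives 4 × 2 = 8 from the 4 double-bond units.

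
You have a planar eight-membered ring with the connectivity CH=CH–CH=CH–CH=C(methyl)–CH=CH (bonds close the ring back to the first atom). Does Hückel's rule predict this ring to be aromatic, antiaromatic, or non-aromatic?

Every ring atom contributes a p orbital perpendicular to the ring (the double-bond atoms are sp², each contributing one p electron), so the π system is cyclic and fully conjugated.
π-electron count: 4 × 2 = 8 from the 4 double-bond units.
With 8 = 4·2 π electrons, Hückel's rule classifies the planar ring as antiaromatic.

Antiaromatic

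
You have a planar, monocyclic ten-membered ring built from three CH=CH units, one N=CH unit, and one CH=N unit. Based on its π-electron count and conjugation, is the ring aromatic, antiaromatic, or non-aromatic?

Aromatic

Check conjugation: every atom in a ring double bond is sp² and brings one electron to the p orbital; the doubly-bonded nitrogens are pyridine-type — their lone pairs lie in the ring plane, leaving one electron in the p orbital — every position has a p orbital, so the cyclic π system is continuous.
Counting π electrons: 5 × 2 = 10 from the 5 double-bond units.
That gives a 4n+2 count (10, n = 2).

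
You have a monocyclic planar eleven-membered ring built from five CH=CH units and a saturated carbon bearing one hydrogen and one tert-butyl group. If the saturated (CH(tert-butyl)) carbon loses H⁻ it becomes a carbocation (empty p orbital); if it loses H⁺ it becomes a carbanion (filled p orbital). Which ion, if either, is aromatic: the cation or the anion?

The cation

Once that carbon is sp², every ring atom has a p orbital and both ions are fully conjugated.
Cation: 5 × 2 + 0 = 10 π electrons → 4(2)+2, aromatic.
Anion: 5 × 2 + 2 = 12 π electrons → 4(3), antiaromatic.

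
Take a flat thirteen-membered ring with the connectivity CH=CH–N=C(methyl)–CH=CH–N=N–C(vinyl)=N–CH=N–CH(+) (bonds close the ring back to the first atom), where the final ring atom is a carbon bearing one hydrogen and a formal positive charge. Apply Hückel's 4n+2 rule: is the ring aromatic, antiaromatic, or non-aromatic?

Check conjugation: the double-bond atoms are sp², each contributing one p electron; each =N– nitrogen is pyridine-type (lone pair in the sp² plane, one electron in the p orbital); the carbocation has an empty p orbital — every position has a p orbital, so the cyclic π system is continuous.
π-electron count: 6 × 2 = 12 from the double-bond units + 0 from the CH(+) atom = 12.
12 = 4(3); a planar, fully conjugated 4n system is antiaromatic.

Antiaromatic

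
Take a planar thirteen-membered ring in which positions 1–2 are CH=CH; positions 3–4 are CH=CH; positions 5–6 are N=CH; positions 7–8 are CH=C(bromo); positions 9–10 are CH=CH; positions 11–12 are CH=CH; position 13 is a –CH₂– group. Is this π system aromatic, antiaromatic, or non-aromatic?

Because the tetrahedral CH₂ carbon is sp³ and has no p orbital in the ring π system at the CH2 position, the π system cannot extend all the way around the ring.
Without a continuous loop of overlapping p orbitals the Hückel electron count never comes into play.

Non-aromatic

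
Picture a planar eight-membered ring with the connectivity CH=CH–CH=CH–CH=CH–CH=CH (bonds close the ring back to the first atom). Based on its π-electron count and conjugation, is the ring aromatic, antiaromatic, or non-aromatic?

Antiaromatic

Check conjugation: each doubly-bonded ring atom is sp² with one p-orbital electron — every position has a p orbital, so the cyclic π system is continuous.
π-electron count: 4 × 2 = 8 from the 4 double-bond units.
8 = 4(2); a planar, fully conjugated 4n system is antiaromatic.
(This ring is cyclooctatetraene.)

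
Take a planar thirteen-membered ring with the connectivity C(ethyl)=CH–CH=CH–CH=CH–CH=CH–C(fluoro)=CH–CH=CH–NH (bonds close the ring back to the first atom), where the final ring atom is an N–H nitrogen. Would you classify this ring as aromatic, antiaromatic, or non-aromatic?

The p orbitals form a continuous loop: every atom in a ring double bond is sp² and brings one electron to the p orbital; the pyrrole-type nitrogen donates its lone pair from the p orbital. The ring is fully conjugated.
π-electron count: 6 × 2 = 12 from the double-bond units + 2 from the NH atom = 14.
Since 14 = 4·3 + 2, the ring meets the 4n+2 criterion.

Aromatic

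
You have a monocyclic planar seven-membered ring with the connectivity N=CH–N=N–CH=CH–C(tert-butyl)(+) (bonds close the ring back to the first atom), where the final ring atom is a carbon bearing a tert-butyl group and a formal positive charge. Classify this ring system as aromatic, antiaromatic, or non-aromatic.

Aromatic

The p orbitals form a continuous loop: each doubly-bonded ring atom is sp² with one p-orbital electron; each sp² =N– keeps its lone pair in-plane and puts one electron into the π system; the carbocation has an empty p orbital. The ring is fully conjugated.
Adding the contributions, 3 × 2 = 6 from the double-bond units + 0 from the C(tert-butyl)(+) atom = 6.
That gives a 4n+2 count (6, n = 1).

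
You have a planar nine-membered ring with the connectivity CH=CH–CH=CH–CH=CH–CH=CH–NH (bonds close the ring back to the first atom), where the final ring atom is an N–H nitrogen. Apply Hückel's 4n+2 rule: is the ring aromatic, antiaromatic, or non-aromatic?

Check conjugation: each doubly-bonded ring atom is sp² with one p-orbital electron; the pyrrole-type nitrogen donates its lone pair from the p orbital — every position has a p orbital, so the cyclic π system is continuous.
Tallying contributions gives 4 × 2 = 8 from the double-bond units + 2 from the NH atom = 10.
With 10 π electrons (n = 2), the Hückel 4n+2 condition holds.

Aromatic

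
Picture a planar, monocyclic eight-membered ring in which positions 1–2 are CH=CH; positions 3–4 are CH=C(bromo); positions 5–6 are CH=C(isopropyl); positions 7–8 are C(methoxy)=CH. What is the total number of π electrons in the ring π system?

Every ring atom contributes a p orbital perpendicular to the ring (each doubly-bonded ring atom is sp² with one p-orbital electron), so the π system is cyclic and fully conjugated.
Adding the contributions, 4 × 2 = 8 from the 4 double-bond units.

8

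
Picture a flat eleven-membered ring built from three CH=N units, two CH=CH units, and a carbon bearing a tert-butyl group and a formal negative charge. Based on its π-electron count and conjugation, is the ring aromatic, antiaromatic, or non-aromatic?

Antiaromatic

Check conjugation: the double-bond atoms are sp², each contributing one p electron; the doubly-bonded nitrogens are pyridine-type — their lone pairs lie in the ring plane, leaving one electron in the p orbital; the carbanion's lone pair occupies the p orbital — every position has a p orbital, so the cyclic π system is continuous.
Counting π electrons: 5 × 2 = 10 from the double-bond units + 2 from the C(tert-butyl)(-) atom = 12.
12 is a 4n count (n = 3), so the planar conjugated ring is antiaromatic.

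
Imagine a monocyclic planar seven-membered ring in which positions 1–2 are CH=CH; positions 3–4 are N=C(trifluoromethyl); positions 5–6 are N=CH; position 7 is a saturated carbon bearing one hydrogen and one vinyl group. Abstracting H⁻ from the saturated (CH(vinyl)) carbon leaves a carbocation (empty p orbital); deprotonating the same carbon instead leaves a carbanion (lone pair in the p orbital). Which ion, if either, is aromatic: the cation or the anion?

In both ions every ring atom is sp² and contributes a p orbital, so both rings are fully conjugated.
Cation: 3 × 2 + 0 = 6 π electrons → 4(1)+2, aromatic.
Anion: 3 × 2 + 2 = 8 π electrons → 4(2), antiaromatic.

The cation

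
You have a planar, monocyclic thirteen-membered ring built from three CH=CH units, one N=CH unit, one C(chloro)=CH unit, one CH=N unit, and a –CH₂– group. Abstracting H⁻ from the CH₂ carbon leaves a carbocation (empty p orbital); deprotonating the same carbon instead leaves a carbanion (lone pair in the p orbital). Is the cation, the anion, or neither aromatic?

In either ion the ring is fully conjugated: every atom, including the new sp² carbon, supplies a p orbital.
Cation: 6 × 2 + 0 = 12 π electrons → 4(3), antiaromatic.
Anion: 6 × 2 + 2 = 14 π electrons → 4(3)+2, aromatic.

The anion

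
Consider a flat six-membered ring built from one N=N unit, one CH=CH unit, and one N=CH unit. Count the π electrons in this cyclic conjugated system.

Every ring atom contributes a p orbital perpendicular to the ring (every atom in a ring double bond is sp² and brings one electron to the p orbital; each =N– nitrogen is pyridine-type (lone pair in the sp² plane, one electron in the p orbital)), so the π system is cyclic and fully conjugated.
Tallying contributions gives 3 × 2 = 6 from the 3 double-bond units.

6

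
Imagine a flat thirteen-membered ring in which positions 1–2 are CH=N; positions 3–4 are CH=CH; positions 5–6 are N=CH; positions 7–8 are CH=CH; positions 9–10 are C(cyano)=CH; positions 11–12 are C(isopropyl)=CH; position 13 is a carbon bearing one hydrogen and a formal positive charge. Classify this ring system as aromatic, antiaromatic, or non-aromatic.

The p orbitals form a continuous loop: the double-bond atoms are sp², each contributing one p electron; the doubly-bonded nitrogens are pyridine-type — their lone pairs lie in the ring plane, leaving one electron in the p orbital; the carbocation has an empty p orbital. The ring is fully conjugated.
Adding the contributions, 6 × 2 = 12 from the double-bond units + 0 from the CH(+) atom = 12.
12 = 4(3); a planar, fully conjugated 4n system is antiaromatic.

Antiaromatic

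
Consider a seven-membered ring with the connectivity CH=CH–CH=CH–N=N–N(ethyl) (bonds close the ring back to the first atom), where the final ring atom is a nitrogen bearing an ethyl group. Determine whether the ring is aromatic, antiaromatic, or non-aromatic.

Antiaromatic

All ring atoms are sp² and supply a p orbital to the ring (every atom in a ring double bond is sp² and brings one electron to the p orbital; the doubly-bonded nitrogens are pyridine-type — their lone pairs lie in the ring plane, leaving one electron in the p orbital; the pyrrole-type nitrogen donates its lone pair from the p orbital); the conjugation is uninterrupted.
Counting π electrons: 3 × 2 = 6 from the double-bond units + 2 from the N(ethyl) atom = 8.
With 8 = 4·2 π electrons, Hückel's rule classifies the planar ring as antiaromatic.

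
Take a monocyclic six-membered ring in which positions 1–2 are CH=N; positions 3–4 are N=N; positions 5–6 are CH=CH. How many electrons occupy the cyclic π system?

6

Check conjugation: the double-bond atoms are sp², each contributing one p electron; each sp² =N– keeps its lone pair in-plane and puts one electron into the π system — every position has a p orbital, so the cyclic π system is continuous.
π-electron count: 3 × 2 = 6 from the 3 double-bond units.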